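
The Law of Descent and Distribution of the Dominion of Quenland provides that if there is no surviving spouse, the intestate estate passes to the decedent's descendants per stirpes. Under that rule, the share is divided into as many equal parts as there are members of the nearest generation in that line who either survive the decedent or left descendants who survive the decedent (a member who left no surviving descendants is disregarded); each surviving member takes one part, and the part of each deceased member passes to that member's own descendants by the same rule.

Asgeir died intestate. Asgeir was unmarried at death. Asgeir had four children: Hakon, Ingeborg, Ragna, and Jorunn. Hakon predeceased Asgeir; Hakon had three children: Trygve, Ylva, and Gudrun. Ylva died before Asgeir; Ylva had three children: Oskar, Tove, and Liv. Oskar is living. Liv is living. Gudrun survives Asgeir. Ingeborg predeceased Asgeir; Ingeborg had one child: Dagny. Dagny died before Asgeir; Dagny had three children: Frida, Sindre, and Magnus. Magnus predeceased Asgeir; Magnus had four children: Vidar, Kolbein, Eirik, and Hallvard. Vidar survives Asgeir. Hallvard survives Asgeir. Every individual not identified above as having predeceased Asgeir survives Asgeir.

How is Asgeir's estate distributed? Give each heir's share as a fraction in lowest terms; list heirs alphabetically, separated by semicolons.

There is no surviving spouse, so the entire estate passes to Asgeir's descendants per stirpes.
The estate is divided into 4 equal shares of 1/4 among Hakon, Ingeborg, Ragna, Jorunn.
Hakon predeceased; the 1/4 allotted to Hakon's branch passes to Hakon's issue by representation.
The 1/4 is divided into 3 equal shares of 1/12 among Trygve, Ylva, Gudrun.
Trygve is living and takes 1/12.
Ylva predeceased; the 1/12 allotted to Ylva's branch passes to Ylva's issue by representation.
The 1/12 is divided into 3 equal shares of 1/36 among Oskar, Tove, Liv.
Oskar is living and takes 1/36.
Tove is living and takes 1/36.
Liv is living and takes 1/36.
Gudrun is living and takes 1/12.
Ingeborg predeceased; the 1/4 allotted to Ingeborg's branch passes to Ingeborg's issue by representation.
Dagny's line is the sole branch at this level, so the full 1/4 passes to Dagny's issue by representation.
The 1/4 is divided into 3 equal shares of 1/12 among Frida, Sindre, Magnus.
Frida is living and takes 1/12.
Sindre is living and takes 1/12.
Magnus predeceased; the 1/12 allotted to Magnus's branch passes to Magnus's issue by representation.
The 1/12 is divided into 4 equal shares of 1/48 among Vidar, Kolbein, Eirik, Hallvard.
Vidar is living and takes 1/48.
Kolbein is living and takes 1/48.
Eirik is living and takes 1/48.
Hallvard is living and takes 1/48.
Ragna is living and takes 1/4.
Jorunn is living and takes 1/4.

Eirik 1/48; Frida 1/12; Gudrun 1/12; Hallvard 1/48; Jorunn 1/4; Kolbein 1/48; Liv 1/36; Oskar 1/36; Ragna 1/4; Sindre 1/12; Tove 1/36; Trygve 1/12; Vidar 1/48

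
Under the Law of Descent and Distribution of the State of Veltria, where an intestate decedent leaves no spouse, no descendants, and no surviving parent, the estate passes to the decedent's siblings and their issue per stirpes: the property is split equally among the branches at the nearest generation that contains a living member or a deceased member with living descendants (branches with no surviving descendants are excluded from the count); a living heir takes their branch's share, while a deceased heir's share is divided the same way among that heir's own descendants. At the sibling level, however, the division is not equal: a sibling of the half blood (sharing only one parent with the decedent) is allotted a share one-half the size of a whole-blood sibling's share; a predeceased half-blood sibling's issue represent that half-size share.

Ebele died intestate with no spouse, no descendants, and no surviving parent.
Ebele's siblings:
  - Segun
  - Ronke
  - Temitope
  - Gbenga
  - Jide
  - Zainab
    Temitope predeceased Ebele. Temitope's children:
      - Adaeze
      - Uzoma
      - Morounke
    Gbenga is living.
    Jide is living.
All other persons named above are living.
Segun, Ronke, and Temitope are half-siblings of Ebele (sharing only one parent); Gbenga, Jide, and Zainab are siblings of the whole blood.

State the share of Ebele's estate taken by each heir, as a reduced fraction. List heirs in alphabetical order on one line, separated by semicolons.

Adaeze 1/27; Gbenga 2/9; Jide 2/9; Morounke 1/27; Ronke 1/9; Segun 1/9; Uzoma 1/27; Zainab 2/9

No spouse, descendants, or parent survives, so the estate passes to Ebele's siblings per stirpes.
Half-blood siblings count for one-half the weight of whole-blood siblings at the initial division.
Dividing 1 in proportion to weights (total weight 9/2): Segun (weight 1/2) → 1/9; Ronke (weight 1/2) → 1/9; Temitope (weight 1/2) → 1/9; Gbenga (weight 1) → 2/9; Jide (weight 1) → 2/9; Zainab (weight 1) → 2/9.
Segun is living and takes 1/9.
Ronke is living and takes 1/9.
Temitope predeceased; the 1/9 allotted to Temitope's branch passes to Temitope's issue by representation.
The 1/9 is divided into 3 equal shares of 1/27 among Adaeze, Uzoma, Morounke.
Adaeze is living and takes 1/27.
Uzoma is living and takes 1/27.
Morounke is living and takes 1/27.
Gbenga is living and takes 2/9.
Jide is living and takes 2/9.
Zainab is living and takes 2/9.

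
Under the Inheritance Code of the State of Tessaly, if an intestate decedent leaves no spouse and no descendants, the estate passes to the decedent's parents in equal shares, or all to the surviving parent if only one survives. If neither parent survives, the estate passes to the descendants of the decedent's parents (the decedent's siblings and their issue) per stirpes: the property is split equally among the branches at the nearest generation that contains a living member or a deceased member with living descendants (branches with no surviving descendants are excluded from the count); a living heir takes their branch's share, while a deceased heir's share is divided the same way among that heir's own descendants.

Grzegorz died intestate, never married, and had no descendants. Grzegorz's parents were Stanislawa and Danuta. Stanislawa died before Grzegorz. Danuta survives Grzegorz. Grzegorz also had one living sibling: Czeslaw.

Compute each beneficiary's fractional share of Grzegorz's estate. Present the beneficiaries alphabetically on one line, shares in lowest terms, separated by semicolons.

Only one parent, Danuta, survives, so Danuta takes the entire estate. The siblings take nothing because a surviving parent has priority.

Danuta 1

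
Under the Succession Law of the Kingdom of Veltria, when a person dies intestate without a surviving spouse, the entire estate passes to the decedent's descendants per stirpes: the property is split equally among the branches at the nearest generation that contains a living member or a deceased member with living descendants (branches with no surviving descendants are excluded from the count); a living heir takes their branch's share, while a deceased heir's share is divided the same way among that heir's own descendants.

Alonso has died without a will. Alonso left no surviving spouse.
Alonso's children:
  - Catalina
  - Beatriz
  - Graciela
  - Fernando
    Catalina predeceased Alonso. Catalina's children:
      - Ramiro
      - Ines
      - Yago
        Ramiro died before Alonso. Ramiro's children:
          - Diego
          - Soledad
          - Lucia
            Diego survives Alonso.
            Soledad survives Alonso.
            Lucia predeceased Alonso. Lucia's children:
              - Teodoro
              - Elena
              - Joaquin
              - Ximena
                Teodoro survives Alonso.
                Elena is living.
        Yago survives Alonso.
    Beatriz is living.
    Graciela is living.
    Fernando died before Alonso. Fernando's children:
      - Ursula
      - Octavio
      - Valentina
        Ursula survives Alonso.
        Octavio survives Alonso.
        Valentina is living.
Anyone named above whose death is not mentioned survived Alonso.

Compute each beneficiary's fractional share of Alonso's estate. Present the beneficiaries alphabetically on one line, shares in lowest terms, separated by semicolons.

Beatriz 1/4; Diego 1/36; Elena 1/144; Graciela 1/4; Ines 1/12; Joaquin 1/144; Octavio 1/12; Soledad 1/36; Teodoro 1/144; Ursula 1/12; Valentina 1/12; Ximena 1/144; Yago 1/12

There is no surviving spouse, so the entire estate passes to Alonso's descendants per stirpes.
The estate is divided into 4 equal shares of 1/4 among Catalina, Beatriz, Graciela, Fernando.
Catalina predeceased; the 1/4 allotted to Catalina's branch passes to Catalina's issue by representation.
The 1/4 is divided into 3 equal shares of 1/12 among Ramiro, Ines, Yago.
Ramiro predeceased; the 1/12 allotted to Ramiro's branch passes to Ramiro's issue by representation.
The 1/12 is divided into 3 equal shares of 1/36 among Diego, Soledad, Lucia.
Diego is living and takes 1/36.
Soledad is living and takes 1/36.
Lucia predeceased; the 1/36 allotted to Lucia's branch passes to Lucia's issue by representation.
The 1/36 is divided into 4 equal shares of 1/144 among Teodoro, Elena, Joaquin, Ximena.
Teodoro is living and takes 1/144.
Elena is living and takes 1/144.
Joaquin is living and takes 1/144.
Ximena is living and takes 1/144.
Ines is living and takes 1/12.
Yago is living and takes 1/12.
Beatriz is living and takes 1/4.
Graciela is living and takes 1/4.
Fernando predeceased; the 1/4 allotted to Fernando's branch passes to Fernando's issue by representation.
The 1/4 is divided into 3 equal shares of 1/12 among Ursula, Octavio, Valentina.
Ursula is living and takes 1/12.
Octavio is living and takes 1/12.
Valentina is living and takes 1/12.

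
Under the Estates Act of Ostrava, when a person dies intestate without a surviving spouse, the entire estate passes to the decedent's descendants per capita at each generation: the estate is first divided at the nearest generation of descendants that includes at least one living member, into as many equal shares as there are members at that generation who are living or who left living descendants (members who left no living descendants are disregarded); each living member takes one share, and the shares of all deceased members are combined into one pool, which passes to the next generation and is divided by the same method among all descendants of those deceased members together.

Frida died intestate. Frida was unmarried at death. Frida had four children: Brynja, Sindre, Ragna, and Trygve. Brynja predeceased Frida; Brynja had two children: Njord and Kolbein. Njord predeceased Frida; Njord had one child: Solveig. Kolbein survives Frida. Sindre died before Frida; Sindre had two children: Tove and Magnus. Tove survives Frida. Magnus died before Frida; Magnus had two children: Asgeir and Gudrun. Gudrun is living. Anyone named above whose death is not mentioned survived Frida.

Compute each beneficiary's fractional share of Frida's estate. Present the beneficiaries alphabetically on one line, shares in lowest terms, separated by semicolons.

Asgeir 1/12; Gudrun 1/12; Kolbein 1/8; Ragna 1/4; Solveig 1/12; Tove 1/8; Trygve 1/4

There is no surviving spouse, so the entire estate passes to Frida's descendants per capita at each generation.
At generation 1 (Brynja, Sindre, Ragna, Trygve) there are 4 shares of (1)/4 = 1/4 each.
Living: Ragna and Trygve — each takes 1/4.
Deceased: Brynja and Sindre. Their combined 1/2 is pooled and carried to generation 2.
At generation 2 (Njord, Kolbein, Tove, Magnus) there are 4 shares of (1/2)/4 = 1/8 each.
Living: Kolbein and Tove — each takes 1/8.
Deceased: Njord and Magnus. Their combined 1/4 is pooled and carried to generation 3.
At generation 3 (Solveig, Asgeir, Gudrun) there are 3 shares of (1/4)/3 = 1/12 each.
Living: Solveig, Asgeir, and Gudrun — each takes 1/12.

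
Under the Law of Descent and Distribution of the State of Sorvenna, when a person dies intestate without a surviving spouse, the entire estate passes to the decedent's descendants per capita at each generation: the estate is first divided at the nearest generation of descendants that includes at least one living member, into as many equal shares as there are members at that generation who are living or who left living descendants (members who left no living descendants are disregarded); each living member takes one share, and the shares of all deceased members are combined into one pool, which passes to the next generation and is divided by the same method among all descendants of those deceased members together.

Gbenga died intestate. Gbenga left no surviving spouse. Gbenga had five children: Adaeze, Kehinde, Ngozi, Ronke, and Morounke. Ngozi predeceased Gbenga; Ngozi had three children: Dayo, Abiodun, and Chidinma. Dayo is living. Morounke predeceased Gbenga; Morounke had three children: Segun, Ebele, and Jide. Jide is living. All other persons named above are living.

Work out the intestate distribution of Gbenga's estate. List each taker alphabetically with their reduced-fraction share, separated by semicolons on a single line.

Abiodun 1/15; Adaeze 1/5; Chidinma 1/15; Dayo 1/15; Ebele 1/15; Jide 1/15; Kehinde 1/5; Ronke 1/5; Segun 1/15

There is no surviving spouse, so the entire estate passes to Gbenga's descendants per capita at each generation.
At generation 1 (Adaeze, Kehinde, Ngozi, Ronke, Morounke) there are 5 shares of (1)/5 = 1/5 each.
Living: Adaeze, Kehinde, and Ronke — each takes 1/5.
Deceased: Ngozi and Morounke. Their combined 2/5 is pooled and carried to generation 2.
At generation 2 (Dayo, Abiodun, Chidinma, Segun, Ebele, Jide) there are 6 shares of (2/5)/6 = 1/15 each.
Living: Dayo, Abiodun, Chidinma, Segun, Ebele, and Jide — each takes 1/15.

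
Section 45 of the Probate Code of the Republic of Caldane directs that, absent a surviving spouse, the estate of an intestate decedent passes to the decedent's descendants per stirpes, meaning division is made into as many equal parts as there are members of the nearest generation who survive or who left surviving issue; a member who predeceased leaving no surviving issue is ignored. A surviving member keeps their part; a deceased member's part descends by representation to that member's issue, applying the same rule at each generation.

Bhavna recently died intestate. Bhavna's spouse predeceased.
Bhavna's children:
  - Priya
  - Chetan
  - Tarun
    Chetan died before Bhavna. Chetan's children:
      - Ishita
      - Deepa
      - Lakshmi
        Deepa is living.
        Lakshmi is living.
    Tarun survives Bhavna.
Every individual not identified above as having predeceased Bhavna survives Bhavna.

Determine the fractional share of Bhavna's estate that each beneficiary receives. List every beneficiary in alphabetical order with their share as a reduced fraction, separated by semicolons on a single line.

There is no surviving spouse, so the entire estate passes to Bhavna's descendants per stirpes.
The estate is divided into 3 equal shares of 1/3 among Priya, Chetan, Tarun.
Priya is living and takes 1/3.
Chetan predeceased; the 1/3 allotted to Chetan's branch passes to Chetan's issue by representation.
The 1/3 is divided into 3 equal shares of 1/9 among Ishita, Deepa, Lakshmi.
Ishita is living and takes 1/9.
Deepa is living and takes 1/9.
Lakshmi is living and takes 1/9.
Tarun is living and takes 1/3.

Deepa 1/9; Ishita 1/9; Lakshmi 1/9; Priya 1/3; Tarun 1/3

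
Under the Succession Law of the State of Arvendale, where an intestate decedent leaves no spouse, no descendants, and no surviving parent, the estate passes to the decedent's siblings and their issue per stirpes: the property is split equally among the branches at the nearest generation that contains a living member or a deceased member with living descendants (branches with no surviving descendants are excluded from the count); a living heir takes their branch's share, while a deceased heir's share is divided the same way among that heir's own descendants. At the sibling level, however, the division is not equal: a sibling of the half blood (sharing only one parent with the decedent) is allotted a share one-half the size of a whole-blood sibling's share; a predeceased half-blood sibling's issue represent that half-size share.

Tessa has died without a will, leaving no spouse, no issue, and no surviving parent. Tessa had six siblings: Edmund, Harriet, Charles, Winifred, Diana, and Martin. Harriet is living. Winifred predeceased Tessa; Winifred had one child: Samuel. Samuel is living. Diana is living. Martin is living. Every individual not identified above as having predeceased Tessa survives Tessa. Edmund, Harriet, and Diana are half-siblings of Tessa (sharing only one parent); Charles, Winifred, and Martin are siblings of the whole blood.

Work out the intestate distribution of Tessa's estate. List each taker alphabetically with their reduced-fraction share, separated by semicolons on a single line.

Charles 2/9; Diana 1/9; Edmund 1/9; Harriet 1/9; Martin 2/9; Samuel 2/9

No spouse, descendants, or parent survives, so the estate passes to Tessa's siblings per stirpes.
Half-blood siblings count for one-half the weight of whole-blood siblings at the initial division.
Dividing 1 in proportion to weights (total weight 9/2): Edmund (weight 1/2) → 1/9; Harriet (weight 1/2) → 1/9; Charles (weight 1) → 2/9; Winifred (weight 1) → 2/9; Diana (weight 1/2) → 1/9; Martin (weight 1) → 2/9.
Edmund is living and takes 1/9.
Harriet is living and takes 1/9.
Charles is living and takes 2/9.
Winifred predeceased; the 2/9 allotted to Winifred's branch passes to Winifred's issue by representation.
Samuel is the sole taker at this level and receives the full 2/9.
Diana is living and takes 1/9.
Martin is living and takes 2/9.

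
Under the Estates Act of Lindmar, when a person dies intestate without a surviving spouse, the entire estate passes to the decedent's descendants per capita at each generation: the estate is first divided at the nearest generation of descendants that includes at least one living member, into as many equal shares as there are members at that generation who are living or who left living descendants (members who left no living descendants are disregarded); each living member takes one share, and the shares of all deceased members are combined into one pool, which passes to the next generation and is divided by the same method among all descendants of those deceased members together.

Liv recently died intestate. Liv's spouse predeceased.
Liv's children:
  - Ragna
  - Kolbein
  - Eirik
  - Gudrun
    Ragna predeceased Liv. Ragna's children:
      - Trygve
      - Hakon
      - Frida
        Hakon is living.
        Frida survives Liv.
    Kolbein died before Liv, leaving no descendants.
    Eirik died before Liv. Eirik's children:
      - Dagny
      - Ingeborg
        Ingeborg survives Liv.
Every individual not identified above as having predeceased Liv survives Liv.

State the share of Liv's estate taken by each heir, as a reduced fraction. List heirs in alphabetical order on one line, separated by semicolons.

There is no surviving spouse, so the entire estate passes to Liv's descendants per capita at each generation.
At generation 1 (Ragna, Eirik, Gudrun) there are 3 shares of (1)/3 = 1/3 each.
Living: Gudrun — each takes 1/3.
Deceased: Ragna and Eirik. Their combined 2/3 is pooled and carried to generation 2.
At generation 2 (Trygve, Hakon, Frida, Dagny, Ingeborg) there are 5 shares of (2/3)/5 = 2/15 each.
Living: Trygve, Hakon, Frida, Dagny, and Ingeborg — each takes 2/15.

Dagny 2/15; Frida 2/15; Gudrun 1/3; Hakon 2/15; Ingeborg 2/15; Trygve 2/15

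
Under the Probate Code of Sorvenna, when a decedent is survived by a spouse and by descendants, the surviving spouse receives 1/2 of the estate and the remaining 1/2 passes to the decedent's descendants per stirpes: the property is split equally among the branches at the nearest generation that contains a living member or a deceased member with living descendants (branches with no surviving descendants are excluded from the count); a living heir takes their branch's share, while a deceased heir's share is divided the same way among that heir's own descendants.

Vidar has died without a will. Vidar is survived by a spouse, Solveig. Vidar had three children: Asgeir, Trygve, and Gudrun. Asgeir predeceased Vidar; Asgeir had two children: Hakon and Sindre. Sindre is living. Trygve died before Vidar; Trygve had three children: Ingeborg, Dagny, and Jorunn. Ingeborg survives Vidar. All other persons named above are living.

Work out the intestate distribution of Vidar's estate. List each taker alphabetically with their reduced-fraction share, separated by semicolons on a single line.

Solveig, as surviving spouse, takes 1/2.
The remaining 1/2 passes to Vidar's descendants per stirpes.
The 1/2 is divided into 3 equal shares of 1/6 among Asgeir, Trygve, Gudrun.
Asgeir predeceased; the 1/6 allotted to Asgeir's branch passes to Asgeir's issue by representation.
The 1/6 is divided into 2 equal shares of 1/12 among Hakon, Sindre.
Hakon is living and takes 1/12.
Sindre is living and takes 1/12.
Trygve predeceased; the 1/6 allotted to Trygve's branch passes to Trygve's issue by representation.
The 1/6 is divided into 3 equal shares of 1/18 among Ingeborg, Dagny, Jorunn.
Ingeborg is living and takes 1/18.
Dagny is living and takes 1/18.
Jorunn is living and takes 1/18.
Gudrun is living and takes 1/6.

Dagny 1/18; Gudrun 1/6; Hakon 1/12; Ingeborg 1/18; Jorunn 1/18; Sindre 1/12; Solveig 1/2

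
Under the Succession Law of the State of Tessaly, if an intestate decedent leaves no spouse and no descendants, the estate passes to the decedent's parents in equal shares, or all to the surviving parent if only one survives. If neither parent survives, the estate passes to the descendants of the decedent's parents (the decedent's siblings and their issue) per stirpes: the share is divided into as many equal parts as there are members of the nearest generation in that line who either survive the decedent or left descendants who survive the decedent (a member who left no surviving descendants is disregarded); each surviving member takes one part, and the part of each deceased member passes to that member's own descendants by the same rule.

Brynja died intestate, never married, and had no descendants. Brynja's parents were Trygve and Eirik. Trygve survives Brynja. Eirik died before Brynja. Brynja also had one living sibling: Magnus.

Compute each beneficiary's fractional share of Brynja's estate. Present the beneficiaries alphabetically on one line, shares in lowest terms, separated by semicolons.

Trygve 1

Only one parent, Trygve, survives, so Trygve takes the entire estate. The siblings take nothing because a surviving parent has priority.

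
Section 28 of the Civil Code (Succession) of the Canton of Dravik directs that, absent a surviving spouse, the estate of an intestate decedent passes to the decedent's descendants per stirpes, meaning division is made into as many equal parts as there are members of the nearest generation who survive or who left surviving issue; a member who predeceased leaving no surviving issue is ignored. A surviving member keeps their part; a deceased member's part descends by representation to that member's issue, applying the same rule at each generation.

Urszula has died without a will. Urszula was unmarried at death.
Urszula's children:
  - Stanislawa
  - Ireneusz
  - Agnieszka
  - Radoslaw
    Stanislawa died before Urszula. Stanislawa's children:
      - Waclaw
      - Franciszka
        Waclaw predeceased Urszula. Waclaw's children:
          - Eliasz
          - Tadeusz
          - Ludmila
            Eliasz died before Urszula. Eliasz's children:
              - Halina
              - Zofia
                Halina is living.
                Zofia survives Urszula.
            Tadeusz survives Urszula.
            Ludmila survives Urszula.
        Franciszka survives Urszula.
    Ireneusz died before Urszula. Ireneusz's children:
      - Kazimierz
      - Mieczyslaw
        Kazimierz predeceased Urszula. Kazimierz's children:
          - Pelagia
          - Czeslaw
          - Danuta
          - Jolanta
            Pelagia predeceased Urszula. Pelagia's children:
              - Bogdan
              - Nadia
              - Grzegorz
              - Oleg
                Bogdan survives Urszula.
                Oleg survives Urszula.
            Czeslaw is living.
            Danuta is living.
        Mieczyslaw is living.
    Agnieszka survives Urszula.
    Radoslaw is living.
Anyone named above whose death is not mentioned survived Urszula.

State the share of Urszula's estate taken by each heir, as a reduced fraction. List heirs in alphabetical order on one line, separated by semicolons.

There is no surviving spouse, so the entire estate passes to Urszula's descendants per stirpes.
The estate is divided into 4 equal shares of 1/4 among Stanislawa, Ireneusz, Agnieszka, Radoslaw.
Stanislawa predeceased; the 1/4 allotted to Stanislawa's branch passes to Stanislawa's issue by representation.
The 1/4 is divided into 2 equal shares of 1/8 among Waclaw, Franciszka.
Waclaw predeceased; the 1/8 allotted to Waclaw's branch passes to Waclaw's issue by representation.
The 1/8 is divided into 3 equal shares of 1/24 among Eliasz, Tadeusz, Ludmila.
Eliasz predeceased; the 1/24 allotted to Eliasz's branch passes to Eliasz's issue by representation.
The 1/24 is divided into 2 equal shares of 1/48 among Halina, Zofia.
Halina is living and takes 1/48.
Zofia is living and takes 1/48.
Tadeusz is living and takes 1/24.
Ludmila is living and takes 1/24.
Franciszka is living and takes 1/8.
Ireneusz predeceased; the 1/4 allotted to Ireneusz's branch passes to Ireneusz's issue by representation.
The 1/4 is divided into 2 equal shares of 1/8 among Kazimierz, Mieczyslaw.
Kazimierz predeceased; the 1/8 allotted to Kazimierz's branch passes to Kazimierz's issue by representation.
The 1/8 is divided into 4 equal shares of 1/32 among Pelagia, Czeslaw, Danuta, Jolanta.
Pelagia predeceased; the 1/32 allotted to Pelagia's branch passes to Pelagia's issue by representation.
The 1/32 is divided into 4 equal shares of 1/128 among Bogdan, Nadia, Grzegorz, Oleg.
Bogdan is living and takes 1/128.
Nadia is living and takes 1/128.
Grzegorz is living and takes 1/128.
Oleg is living and takes 1/128.
Czeslaw is living and takes 1/32.
Danuta is living and takes 1/32.
Jolanta is living and takes 1/32.
Mieczyslaw is living and takes 1/8.
Agnieszka is living and takes 1/4.
Radoslaw is living and takes 1/4.

Agnieszka 1/4; Bogdan 1/128; Czeslaw 1/32; Danuta 1/32; Franciszka 1/8; Grzegorz 1/128; Halina 1/48; Jolanta 1/32; Ludmila 1/24; Mieczyslaw 1/8; Nadia 1/128; Oleg 1/128; Radoslaw 1/4; Tadeusz 1/24; Zofia 1/48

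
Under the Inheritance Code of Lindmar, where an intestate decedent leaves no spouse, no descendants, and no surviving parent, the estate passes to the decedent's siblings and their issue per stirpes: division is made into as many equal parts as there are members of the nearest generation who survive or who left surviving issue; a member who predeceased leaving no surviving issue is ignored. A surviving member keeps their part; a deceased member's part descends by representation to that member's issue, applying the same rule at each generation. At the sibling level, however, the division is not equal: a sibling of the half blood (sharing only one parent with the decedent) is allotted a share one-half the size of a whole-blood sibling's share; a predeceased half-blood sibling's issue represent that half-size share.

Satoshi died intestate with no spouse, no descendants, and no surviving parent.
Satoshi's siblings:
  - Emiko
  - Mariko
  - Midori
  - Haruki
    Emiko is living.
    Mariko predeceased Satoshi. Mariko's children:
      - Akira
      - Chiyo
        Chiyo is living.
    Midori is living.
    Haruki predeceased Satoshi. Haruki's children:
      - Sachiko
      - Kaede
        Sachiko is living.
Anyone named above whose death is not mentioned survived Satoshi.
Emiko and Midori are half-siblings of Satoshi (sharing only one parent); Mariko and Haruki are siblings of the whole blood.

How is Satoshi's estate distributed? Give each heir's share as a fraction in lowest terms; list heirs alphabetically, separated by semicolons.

Akira 1/6; Chiyo 1/6; Emiko 1/6; Kaede 1/6; Midori 1/6; Sachiko 1/6

No spouse, descendants, or parent survives, so the estate passes to Satoshi's siblings per stirpes.
Half-blood siblings count for one-half the weight of whole-blood siblings at the initial division.
Dividing 1 in proportion to weights (total weight 3): Emiko (weight 1/2) → 1/6; Mariko (weight 1) → 1/3; Midori (weight 1/2) → 1/6; Haruki (weight 1) → 1/3.
Emiko is living and takes 1/6.
Mariko predeceased; the 1/3 allotted to Mariko's branch passes to Mariko's issue by representation.
The 1/3 is divided into 2 equal shares of 1/6 among Akira, Chiyo.
Akira is living and takes 1/6.
Chiyo is living and takes 1/6.
Midori is living and takes 1/6.
Haruki predeceased; the 1/3 allotted to Haruki's branch passes to Haruki's issue by representation.
The 1/3 is divided into 2 equal shares of 1/6 among Sachiko, Kaede.
Sachiko is living and takes 1/6.
Kaede is living and takes 1/6.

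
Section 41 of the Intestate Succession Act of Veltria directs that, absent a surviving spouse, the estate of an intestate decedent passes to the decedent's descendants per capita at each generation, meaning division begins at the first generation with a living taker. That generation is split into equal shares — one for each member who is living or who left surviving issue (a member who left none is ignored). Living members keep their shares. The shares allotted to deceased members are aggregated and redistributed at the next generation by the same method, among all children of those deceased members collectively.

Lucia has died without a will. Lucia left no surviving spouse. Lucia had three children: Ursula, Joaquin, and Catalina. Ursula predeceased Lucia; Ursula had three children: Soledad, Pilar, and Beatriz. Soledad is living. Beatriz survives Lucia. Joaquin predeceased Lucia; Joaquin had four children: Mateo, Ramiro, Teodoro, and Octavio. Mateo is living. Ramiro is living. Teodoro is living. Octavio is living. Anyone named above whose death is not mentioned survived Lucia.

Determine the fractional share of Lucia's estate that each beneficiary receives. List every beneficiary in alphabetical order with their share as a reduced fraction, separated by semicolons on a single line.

Beatriz 2/21; Catalina 1/3; Mateo 2/21; Octavio 2/21; Pilar 2/21; Ramiro 2/21; Soledad 2/21; Teodoro 2/21

There is no surviving spouse, so the entire estate passes to Lucia's descendants per capita at each generation.
At generation 1 (Ursula, Joaquin, Catalina) there are 3 shares of (1)/3 = 1/3 each.
Living: Catalina — each takes 1/3.
Deceased: Ursula and Joaquin. Their combined 2/3 is pooled and carried to generation 2.
At generation 2 (Soledad, Pilar, Beatriz, Mateo, Ramiro, Teodoro, Octavio) there are 7 shares of (2/3)/7 = 2/21 each.
Living: Soledad, Pilar, Beatriz, Mateo, Ramiro, Teodoro, and Octavio — each takes 2/21.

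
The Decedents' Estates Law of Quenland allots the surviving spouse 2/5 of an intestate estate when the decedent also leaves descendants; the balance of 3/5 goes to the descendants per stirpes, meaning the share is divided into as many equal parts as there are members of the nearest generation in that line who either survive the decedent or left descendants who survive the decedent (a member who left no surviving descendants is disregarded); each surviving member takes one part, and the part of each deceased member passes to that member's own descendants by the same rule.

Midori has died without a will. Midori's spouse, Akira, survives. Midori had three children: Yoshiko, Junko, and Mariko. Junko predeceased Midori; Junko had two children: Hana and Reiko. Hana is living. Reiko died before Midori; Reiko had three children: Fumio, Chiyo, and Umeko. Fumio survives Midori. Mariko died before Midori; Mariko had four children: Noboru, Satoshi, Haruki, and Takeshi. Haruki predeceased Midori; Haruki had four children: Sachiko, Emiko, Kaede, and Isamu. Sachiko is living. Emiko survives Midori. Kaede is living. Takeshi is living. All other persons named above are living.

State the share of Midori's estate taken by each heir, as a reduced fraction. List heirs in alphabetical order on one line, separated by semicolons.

Akira 2/5; Chiyo 1/30; Emiko 1/80; Fumio 1/30; Hana 1/10; Isamu 1/80; Kaede 1/80; Noboru 1/20; Sachiko 1/80; Satoshi 1/20; Takeshi 1/20; Umeko 1/30; Yoshiko 1/5

Akira, as surviving spouse, takes 2/5.
The remaining 3/5 passes to Midori's descendants per stirpes.
The 3/5 is divided into 3 equal shares of 1/5 among Yoshiko, Junko, Mariko.
Yoshiko is living and takes 1/5.
Junko predeceased; the 1/5 allotted to Junko's branch passes to Junko's issue by representation.
The 1/5 is divided into 2 equal shares of 1/10 among Hana, Reiko.
Hana is living and takes 1/10.
Reiko predeceased; the 1/10 allotted to Reiko's branch passes to Reiko's issue by representation.
The 1/10 is divided into 3 equal shares of 1/30 among Fumio, Chiyo, Umeko.
Fumio is living and takes 1/30.
Chiyo is living and takes 1/30.
Umeko is living and takes 1/30.
Mariko predeceased; the 1/5 allotted to Mariko's branch passes to Mariko's issue by representation.
The 1/5 is divided into 4 equal shares of 1/20 among Noboru, Satoshi, Haruki, Takeshi.
Noboru is living and takes 1/20.
Satoshi is living and takes 1/20.
Haruki predeceased; the 1/20 allotted to Haruki's branch passes to Haruki's issue by representation.
The 1/20 is divided into 4 equal shares of 1/80 among Sachiko, Emiko, Kaede, Isamu.
Sachiko is living and takes 1/80.
Emiko is living and takes 1/80.
Kaede is living and takes 1/80.
Isamu is living and takes 1/80.
Takeshi is living and takes 1/20.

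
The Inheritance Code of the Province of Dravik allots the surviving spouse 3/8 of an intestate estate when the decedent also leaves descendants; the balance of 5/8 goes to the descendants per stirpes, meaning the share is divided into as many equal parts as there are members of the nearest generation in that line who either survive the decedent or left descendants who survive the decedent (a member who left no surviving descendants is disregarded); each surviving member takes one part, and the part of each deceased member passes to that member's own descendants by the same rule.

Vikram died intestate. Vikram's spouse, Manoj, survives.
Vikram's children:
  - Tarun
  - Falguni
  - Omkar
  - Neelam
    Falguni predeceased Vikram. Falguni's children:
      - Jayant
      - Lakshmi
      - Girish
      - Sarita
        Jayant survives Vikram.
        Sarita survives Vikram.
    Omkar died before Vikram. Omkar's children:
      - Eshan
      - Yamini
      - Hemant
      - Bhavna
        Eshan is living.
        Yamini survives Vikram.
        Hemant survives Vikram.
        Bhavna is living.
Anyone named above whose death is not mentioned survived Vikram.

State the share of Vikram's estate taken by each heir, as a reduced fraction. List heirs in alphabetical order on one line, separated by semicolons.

Manoj, as surviving spouse, takes 3/8.
The remaining 5/8 passes to Vikram's descendants per stirpes.
The 5/8 is divided into 4 equal shares of 5/32 among Tarun, Falguni, Omkar, Neelam.
Tarun is living and takes 5/32.
Falguni predeceased; the 5/32 allotted to Falguni's branch passes to Falguni's issue by representation.
The 5/32 is divided into 4 equal shares of 5/128 among Jayant, Lakshmi, Girish, Sarita.
Jayant is living and takes 5/128.
Lakshmi is living and takes 5/128.
Girish is living and takes 5/128.
Sarita is living and takes 5/128.
Omkar predeceased; the 5/32 allotted to Omkar's branch passes to Omkar's issue by representation.
The 5/32 is divided into 4 equal shares of 5/128 among Eshan, Yamini, Hemant, Bhavna.
Eshan is living and takes 5/128.
Yamini is living and takes 5/128.
Hemant is living and takes 5/128.
Bhavna is living and takes 5/128.
Neelam is living and takes 5/32.

Bhavna 5/128; Eshan 5/128; Girish 5/128; Hemant 5/128; Jayant 5/128; Lakshmi 5/128; Manoj 3/8; Neelam 5/32; Sarita 5/128; Tarun 5/32; Yamini 5/128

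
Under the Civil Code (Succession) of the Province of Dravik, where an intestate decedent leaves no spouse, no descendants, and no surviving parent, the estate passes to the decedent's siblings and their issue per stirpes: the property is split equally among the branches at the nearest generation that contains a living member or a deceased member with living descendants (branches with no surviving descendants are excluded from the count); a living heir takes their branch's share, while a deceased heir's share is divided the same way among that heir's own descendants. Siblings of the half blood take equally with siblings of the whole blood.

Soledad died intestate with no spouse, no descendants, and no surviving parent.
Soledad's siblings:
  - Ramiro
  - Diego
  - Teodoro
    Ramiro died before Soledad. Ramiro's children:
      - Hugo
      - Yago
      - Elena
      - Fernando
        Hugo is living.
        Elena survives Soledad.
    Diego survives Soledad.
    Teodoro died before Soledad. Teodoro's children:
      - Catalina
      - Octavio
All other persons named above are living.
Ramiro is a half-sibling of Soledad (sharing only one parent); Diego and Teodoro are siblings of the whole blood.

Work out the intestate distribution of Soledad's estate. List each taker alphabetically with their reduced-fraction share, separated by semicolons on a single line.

Catalina 1/6; Diego 1/3; Elena 1/12; Fernando 1/12; Hugo 1/12; Octavio 1/6; Yago 1/12

No spouse, descendants, or parent survives, so the estate passes to Soledad's siblings per stirpes.
Half-blood and whole-blood siblings take equally under the stated rule.
The estate is divided into 3 equal shares of 1/3 among Ramiro, Diego, Teodoro.
Ramiro predeceased; the 1/3 allotted to Ramiro's branch passes to Ramiro's issue by representation.
The 1/3 is divided into 4 equal shares of 1/12 among Hugo, Yago, Elena, Fernando.
Hugo is living and takes 1/12.
Yago is living and takes 1/12.
Elena is living and takes 1/12.
Fernando is living and takes 1/12.
Diego is living and takes 1/3.
Teodoro predeceased; the 1/3 allotted to Teodoro's branch passes to Teodoro's issue by representation.
The 1/3 is divided into 2 equal shares of 1/6 among Catalina, Octavio.
Catalina is living and takes 1/6.
Octavio is living and takes 1/6.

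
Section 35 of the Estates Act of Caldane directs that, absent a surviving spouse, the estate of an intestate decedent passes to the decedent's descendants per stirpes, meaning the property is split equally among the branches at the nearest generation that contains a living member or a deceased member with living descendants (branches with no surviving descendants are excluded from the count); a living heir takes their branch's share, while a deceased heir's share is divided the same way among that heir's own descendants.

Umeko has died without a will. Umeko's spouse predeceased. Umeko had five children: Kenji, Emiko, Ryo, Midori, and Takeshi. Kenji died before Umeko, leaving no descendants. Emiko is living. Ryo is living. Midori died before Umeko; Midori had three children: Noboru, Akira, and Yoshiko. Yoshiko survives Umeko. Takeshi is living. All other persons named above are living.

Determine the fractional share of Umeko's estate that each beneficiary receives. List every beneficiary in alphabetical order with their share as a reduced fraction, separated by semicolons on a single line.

Akira 1/12; Emiko 1/4; Noboru 1/12; Ryo 1/4; Takeshi 1/4; Yoshiko 1/12

There is no surviving spouse, so the entire estate passes to Umeko's descendants per stirpes.
Kenji left no surviving issue, so that branch lapses and is disregarded.
The estate is divided into 4 equal shares of 1/4 among Emiko, Ryo, Midori, Takeshi.
Emiko is living and takes 1/4.
Ryo is living and takes 1/4.
Midori predeceased; the 1/4 allotted to Midori's branch passes to Midori's issue by representation.
The 1/4 is divided into 3 equal shares of 1/12 among Noboru, Akira, Yoshiko.
Noboru is living and takes 1/12.
Akira is living and takes 1/12.
Yoshiko is living and takes 1/12.
Takeshi is living and takes 1/4.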